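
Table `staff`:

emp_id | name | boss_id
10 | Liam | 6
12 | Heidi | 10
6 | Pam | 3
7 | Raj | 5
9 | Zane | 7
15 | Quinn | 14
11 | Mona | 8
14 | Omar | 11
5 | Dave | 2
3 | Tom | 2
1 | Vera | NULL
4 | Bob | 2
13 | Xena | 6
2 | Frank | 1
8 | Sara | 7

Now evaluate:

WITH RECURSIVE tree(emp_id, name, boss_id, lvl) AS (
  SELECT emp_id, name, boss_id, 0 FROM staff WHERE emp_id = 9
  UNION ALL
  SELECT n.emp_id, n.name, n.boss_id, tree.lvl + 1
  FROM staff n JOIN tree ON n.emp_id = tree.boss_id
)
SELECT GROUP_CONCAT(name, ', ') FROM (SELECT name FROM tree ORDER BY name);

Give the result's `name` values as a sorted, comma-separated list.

Base: emp_id=9 (Zane), boss_id=7, lvl 0.
Iteration 1: join on emp_id=7 -> Raj (id 7, boss_id=5, lvl 1).
Iteration 2: join on emp_id=5 -> Dave (id 5, boss_id=2, lvl 2).
Iteration 3: join on emp_id=2 -> Frank (id 2, boss_id=1, lvl 3).
Iteration 4: join on emp_id=1 -> Vera (id 1, boss_id=NULL, lvl 4).
Iteration 5: boss_id is NULL; no match; recursion stops.

Dave, Frank, Raj, Vera, Zane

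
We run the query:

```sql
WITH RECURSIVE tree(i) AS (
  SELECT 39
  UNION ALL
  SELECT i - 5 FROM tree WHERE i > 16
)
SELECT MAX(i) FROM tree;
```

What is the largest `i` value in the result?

Base: i=39.
Iteration 1: 39 > 16 holds -> i = 39 - 5 = 34.
Iteration 2: 34 > 16 holds -> i = 34 - 5 = 29.
Iteration 3: 29 > 16 holds -> i = 29 - 5 = 24.
Iteration 4: 24 > 16 holds -> i = 24 - 5 = 19.
Iteration 5: 19 > 16 holds -> i = 19 - 5 = 14.
Iteration 6: 14 > 16 fails; recursion stops.
i values: 39, 34, 29, 24, 19, 14; the maximum is 39.

39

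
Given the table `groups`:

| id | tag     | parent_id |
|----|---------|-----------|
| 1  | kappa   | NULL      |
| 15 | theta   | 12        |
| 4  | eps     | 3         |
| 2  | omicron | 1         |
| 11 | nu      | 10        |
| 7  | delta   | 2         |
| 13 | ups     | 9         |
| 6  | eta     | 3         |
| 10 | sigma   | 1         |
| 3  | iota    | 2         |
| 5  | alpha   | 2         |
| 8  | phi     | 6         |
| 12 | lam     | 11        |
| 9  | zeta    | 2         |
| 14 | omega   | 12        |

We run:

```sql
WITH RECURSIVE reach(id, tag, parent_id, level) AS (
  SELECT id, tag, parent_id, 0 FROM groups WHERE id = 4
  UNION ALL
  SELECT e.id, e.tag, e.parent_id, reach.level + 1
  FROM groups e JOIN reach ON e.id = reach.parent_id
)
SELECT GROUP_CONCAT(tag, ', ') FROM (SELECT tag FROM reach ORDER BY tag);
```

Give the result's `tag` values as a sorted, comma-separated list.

Base: id=4 (eps), parent_id=3, level 0.
Iteration 1: join on id=3 -> iota (id 3, parent_id=2, level 1).
Iteration 2: join on id=2 -> omicron (id 2, parent_id=1, level 2).
Iteration 3: join on id=1 -> kappa (id 1, parent_id=NULL, level 3).
Iteration 4: parent_id is NULL; no match; recursion stops.

eps, iota, kappa, omicron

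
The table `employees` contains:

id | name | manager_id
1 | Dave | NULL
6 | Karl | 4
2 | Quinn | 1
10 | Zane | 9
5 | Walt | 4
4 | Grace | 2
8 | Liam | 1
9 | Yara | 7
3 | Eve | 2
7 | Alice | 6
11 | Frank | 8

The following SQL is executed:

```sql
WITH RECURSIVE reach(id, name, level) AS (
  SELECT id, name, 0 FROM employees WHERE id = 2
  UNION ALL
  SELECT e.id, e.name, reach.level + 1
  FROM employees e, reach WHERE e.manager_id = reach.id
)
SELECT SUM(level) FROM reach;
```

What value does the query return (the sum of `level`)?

Base: id=2 (Quinn) at level 0.
Iteration 1: rows with manager_id in {2} -> Eve (id 3, level 1), Grace (id 4, level 1).
Iteration 2: rows with manager_id in {3,4} -> Walt (id 5, level 2), Karl (id 6, level 2).
Iteration 3: rows with manager_id in {5,6} -> Alice (id 7, level 3).
Iteration 4: rows with manager_id in {7} -> Yara (id 9, level 4).
Iteration 5: rows with manager_id in {9} -> Zane (id 10, level 5).
Iteration 6: no rows with manager_id in {10}; recursion stops.
SUM(level) = 0 + 1 + 1 + 2 + 2 + 3 + 4 + 5 = 18.

18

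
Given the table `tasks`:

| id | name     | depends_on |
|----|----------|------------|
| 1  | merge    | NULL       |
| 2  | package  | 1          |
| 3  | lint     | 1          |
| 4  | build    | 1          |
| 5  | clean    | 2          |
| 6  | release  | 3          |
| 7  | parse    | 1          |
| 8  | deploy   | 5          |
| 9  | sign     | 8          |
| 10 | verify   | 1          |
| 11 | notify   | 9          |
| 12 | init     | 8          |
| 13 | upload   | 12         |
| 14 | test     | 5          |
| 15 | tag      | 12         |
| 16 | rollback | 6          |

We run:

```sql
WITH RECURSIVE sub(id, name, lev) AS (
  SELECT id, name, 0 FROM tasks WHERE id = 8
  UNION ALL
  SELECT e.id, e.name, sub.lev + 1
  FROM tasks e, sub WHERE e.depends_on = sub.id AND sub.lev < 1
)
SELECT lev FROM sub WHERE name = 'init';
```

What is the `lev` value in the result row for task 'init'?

Base: id=8 (deploy) at lev 0.
Iteration 1: rows with depends_on in {8} -> sign (id 9, lev 1), init (id 12, lev 1).
Iteration 2: lev < 1 fails for all current rows; recursion stops.

1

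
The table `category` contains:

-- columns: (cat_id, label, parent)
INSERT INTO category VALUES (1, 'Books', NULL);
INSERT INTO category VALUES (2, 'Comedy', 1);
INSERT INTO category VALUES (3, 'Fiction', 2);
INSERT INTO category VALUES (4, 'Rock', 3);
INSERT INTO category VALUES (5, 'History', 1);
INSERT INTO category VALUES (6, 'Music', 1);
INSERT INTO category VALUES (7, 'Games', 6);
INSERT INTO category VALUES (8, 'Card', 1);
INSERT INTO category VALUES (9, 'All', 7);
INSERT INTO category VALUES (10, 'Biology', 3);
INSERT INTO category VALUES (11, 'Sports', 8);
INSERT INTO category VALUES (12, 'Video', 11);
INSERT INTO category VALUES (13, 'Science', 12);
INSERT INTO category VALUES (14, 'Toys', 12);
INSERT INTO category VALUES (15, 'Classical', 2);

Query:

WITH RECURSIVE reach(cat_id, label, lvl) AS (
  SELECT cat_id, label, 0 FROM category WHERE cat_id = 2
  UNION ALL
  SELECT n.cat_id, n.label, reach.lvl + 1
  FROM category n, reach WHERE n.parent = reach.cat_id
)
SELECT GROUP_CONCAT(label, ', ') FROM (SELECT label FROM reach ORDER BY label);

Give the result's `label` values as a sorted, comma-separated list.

Biology, Classical, Comedy, Fiction, Rock

Base: cat_id=2 (Comedy) at lvl 0.
Iteration 1: rows with parent in {2} -> Fiction (id 3, lvl 1), Classical (id 15, lvl 1).
Iteration 2: rows with parent in {3,15} -> Rock (id 4, lvl 2), Biology (id 10, lvl 2).
Iteration 3: no rows with parent in {4,10}; recursion stops.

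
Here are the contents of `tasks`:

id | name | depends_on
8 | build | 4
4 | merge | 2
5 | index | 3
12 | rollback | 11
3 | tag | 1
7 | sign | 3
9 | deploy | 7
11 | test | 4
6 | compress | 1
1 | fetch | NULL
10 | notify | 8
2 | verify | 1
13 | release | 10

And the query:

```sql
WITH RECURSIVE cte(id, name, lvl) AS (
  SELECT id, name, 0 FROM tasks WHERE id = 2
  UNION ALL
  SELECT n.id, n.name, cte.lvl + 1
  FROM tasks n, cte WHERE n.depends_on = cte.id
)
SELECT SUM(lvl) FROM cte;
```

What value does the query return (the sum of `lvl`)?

Base: id=2 (verify) at lvl 0.
Iteration 1: rows with depends_on in {2} -> merge (id 4, lvl 1).
Iteration 2: rows with depends_on in {4} -> build (id 8, lvl 2), test (id 11, lvl 2).
Iteration 3: rows with depends_on in {8,11} -> notify (id 10, lvl 3), rollback (id 12, lvl 3).
Iteration 4: rows with depends_on in {10,12} -> release (id 13, lvl 4).
Iteration 5: no rows with depends_on in {13}; recursion stops.
SUM(lvl) = 0 + 1 + 2 + 2 + 3 + 3 + 4 = 15.

15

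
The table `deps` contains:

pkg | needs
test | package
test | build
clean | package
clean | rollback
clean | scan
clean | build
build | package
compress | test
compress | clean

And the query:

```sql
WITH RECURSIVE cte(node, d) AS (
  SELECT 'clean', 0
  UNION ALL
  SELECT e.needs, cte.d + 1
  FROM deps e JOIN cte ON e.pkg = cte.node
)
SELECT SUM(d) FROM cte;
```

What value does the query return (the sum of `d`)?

6

Base: (clean, d=0).
Iteration 1: edges from {clean} -> (build, d=1), (package, d=1), (rollback, d=1), (scan, d=1).
Iteration 2: edges from {build,package,rollback,scan} -> (package, d=2).
Iteration 3: no outgoing edges from {package}; recursion stops.
SUM(d) = 0 + 1 + 1 + 1 + 1 + 2 = 6.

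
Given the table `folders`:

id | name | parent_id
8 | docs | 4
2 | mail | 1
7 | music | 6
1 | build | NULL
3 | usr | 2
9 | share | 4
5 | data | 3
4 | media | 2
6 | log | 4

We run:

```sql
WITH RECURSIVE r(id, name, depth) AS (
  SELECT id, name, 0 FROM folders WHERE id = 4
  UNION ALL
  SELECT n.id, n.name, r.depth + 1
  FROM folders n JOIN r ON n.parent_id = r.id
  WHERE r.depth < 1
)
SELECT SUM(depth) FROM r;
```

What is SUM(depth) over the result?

3

Base: id=4 (media) at depth 0.
Iteration 1: rows with parent_id in {4} -> log (id 6, depth 1), docs (id 8, depth 1), share (id 9, depth 1).
Iteration 2: depth < 1 fails for all current rows; recursion stops.
SUM(depth) = 0 + 1 + 1 + 1 = 3.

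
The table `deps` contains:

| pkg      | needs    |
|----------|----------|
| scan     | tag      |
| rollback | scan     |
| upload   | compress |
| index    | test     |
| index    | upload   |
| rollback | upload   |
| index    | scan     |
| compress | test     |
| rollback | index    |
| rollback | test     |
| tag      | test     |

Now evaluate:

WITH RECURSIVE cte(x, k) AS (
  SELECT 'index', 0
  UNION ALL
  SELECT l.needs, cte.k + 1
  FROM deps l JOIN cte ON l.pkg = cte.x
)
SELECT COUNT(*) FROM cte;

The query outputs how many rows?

8

Base: (index, k=0).
Iteration 1: edges from {index} -> (scan, k=1), (test, k=1), (upload, k=1).
Iteration 2: edges from {scan,test,upload} -> (compress, k=2), (tag, k=2).
Iteration 3: edges from {compress,tag} -> (test, k=3) x2. [UNION ALL keeps all 2 new rows, including repeats]
Iteration 4: no outgoing edges from {test}; recursion stops.
Total rows emitted: 8.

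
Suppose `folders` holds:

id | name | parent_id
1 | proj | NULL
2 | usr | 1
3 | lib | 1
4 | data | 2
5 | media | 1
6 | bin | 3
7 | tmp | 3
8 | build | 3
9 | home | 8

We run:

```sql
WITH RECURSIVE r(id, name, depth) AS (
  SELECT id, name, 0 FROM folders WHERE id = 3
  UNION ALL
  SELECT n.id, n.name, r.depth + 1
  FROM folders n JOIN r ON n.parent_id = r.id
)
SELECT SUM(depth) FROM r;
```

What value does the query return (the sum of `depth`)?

5

Base: id=3 (lib) at depth 0.
Iteration 1: rows with parent_id in {3} -> bin (id 6, depth 1), tmp (id 7, depth 1), build (id 8, depth 1).
Iteration 2: rows with parent_id in {6,7,8} -> home (id 9, depth 2).
Iteration 3: no rows with parent_id in {9}; recursion stops.
SUM(depth) = 0 + 1 + 1 + 1 + 2 = 5.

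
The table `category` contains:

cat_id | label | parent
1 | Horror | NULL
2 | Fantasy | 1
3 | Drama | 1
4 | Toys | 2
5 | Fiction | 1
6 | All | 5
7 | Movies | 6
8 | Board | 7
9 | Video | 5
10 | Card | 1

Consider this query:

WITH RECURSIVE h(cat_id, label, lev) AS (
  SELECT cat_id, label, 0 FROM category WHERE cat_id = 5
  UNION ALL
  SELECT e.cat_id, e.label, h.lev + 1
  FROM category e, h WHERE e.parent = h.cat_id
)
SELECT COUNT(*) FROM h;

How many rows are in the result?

5

Base: cat_id=5 (Fiction) at lev 0.
Iteration 1: rows with parent in {5} -> All (id 6, lev 1), Video (id 9, lev 1).
Iteration 2: rows with parent in {6,9} -> Movies (id 7, lev 2).
Iteration 3: rows with parent in {7} -> Board (id 8, lev 3).
Iteration 4: no rows with parent in {8}; recursion stops.
Total rows emitted: 5.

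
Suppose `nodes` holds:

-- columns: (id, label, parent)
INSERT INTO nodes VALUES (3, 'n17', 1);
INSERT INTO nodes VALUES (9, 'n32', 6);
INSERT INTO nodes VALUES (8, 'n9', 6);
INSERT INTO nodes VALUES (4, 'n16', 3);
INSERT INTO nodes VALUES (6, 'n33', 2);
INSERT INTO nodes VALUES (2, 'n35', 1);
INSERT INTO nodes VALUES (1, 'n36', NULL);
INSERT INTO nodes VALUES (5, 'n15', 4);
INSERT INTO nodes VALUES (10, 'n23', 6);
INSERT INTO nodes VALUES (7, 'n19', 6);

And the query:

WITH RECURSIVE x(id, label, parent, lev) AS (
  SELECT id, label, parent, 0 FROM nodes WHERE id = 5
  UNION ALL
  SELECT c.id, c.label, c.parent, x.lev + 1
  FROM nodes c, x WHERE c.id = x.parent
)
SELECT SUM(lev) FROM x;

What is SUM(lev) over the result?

6

Base: id=5 (n15), parent=4, lev 0.
Iteration 1: join on id=4 -> n16 (id 4, parent=3, lev 1).
Iteration 2: join on id=3 -> n17 (id 3, parent=1, lev 2).
Iteration 3: join on id=1 -> n36 (id 1, parent=NULL, lev 3).
Iteration 4: parent is NULL; no match; recursion stops.
SUM(lev) = 0 + 1 + 2 + 3 = 6.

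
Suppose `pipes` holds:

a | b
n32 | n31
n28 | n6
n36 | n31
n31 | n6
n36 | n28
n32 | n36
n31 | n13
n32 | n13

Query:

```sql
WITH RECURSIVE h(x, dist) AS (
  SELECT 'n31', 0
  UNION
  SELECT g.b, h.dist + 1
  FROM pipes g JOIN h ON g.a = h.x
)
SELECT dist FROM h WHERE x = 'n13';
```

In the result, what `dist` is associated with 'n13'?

Base: (n31, dist=0).
Iteration 1: edges from {n31} -> (n13, dist=1), (n6, dist=1).
Iteration 2: no outgoing edges from {n13,n6}; recursion stops.

1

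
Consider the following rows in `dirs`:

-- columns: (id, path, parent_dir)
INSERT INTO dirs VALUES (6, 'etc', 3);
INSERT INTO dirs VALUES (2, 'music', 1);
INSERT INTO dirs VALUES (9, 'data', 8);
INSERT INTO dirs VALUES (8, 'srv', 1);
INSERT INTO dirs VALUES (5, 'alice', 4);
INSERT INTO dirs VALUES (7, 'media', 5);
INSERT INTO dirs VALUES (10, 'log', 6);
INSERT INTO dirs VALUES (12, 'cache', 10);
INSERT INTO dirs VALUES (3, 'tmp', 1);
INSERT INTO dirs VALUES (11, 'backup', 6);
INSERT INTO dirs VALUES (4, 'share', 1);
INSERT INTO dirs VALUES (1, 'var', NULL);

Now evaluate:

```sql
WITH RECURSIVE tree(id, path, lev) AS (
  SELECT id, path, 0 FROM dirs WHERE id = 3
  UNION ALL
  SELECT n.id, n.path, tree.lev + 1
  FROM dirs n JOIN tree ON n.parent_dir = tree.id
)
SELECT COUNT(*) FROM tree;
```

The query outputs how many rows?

5

Base: id=3 (tmp) at lev 0.
Iteration 1: rows with parent_dir in {3} -> etc (id 6, lev 1).
Iteration 2: rows with parent_dir in {6} -> log (id 10, lev 2), backup (id 11, lev 2).
Iteration 3: rows with parent_dir in {10,11} -> cache (id 12, lev 3).
Iteration 4: no rows with parent_dir in {12}; recursion stops.
Total rows emitted: 5.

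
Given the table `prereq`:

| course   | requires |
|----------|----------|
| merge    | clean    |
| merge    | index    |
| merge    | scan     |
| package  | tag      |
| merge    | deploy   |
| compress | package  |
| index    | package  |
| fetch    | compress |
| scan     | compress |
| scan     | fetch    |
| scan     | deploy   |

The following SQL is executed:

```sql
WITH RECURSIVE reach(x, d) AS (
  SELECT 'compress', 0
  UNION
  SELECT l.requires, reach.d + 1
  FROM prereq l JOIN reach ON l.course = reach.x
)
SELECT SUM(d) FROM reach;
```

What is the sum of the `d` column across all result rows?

Base: (compress, d=0).
Iteration 1: edges from {compress} -> (package, d=1).
Iteration 2: edges from {package} -> (tag, d=2).
Iteration 3: no outgoing edges from {tag}; recursion stops.
SUM(d) = 0 + 1 + 2 = 3.

3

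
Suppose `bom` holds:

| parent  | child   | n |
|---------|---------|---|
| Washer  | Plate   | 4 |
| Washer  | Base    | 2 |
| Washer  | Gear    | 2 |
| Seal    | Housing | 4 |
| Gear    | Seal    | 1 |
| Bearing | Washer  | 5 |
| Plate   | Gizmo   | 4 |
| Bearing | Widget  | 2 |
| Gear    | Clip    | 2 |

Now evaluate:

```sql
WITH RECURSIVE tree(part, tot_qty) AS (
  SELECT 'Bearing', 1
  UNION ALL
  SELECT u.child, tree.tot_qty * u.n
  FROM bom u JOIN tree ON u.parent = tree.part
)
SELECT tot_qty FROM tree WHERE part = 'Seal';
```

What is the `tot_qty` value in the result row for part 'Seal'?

Base: (Bearing, tot_qty=1).
Iteration 1: components of {Bearing} -> Washer = 1*5 = 5, Widget = 1*2 = 2.
Iteration 2: components of {Washer,Widget} -> Base = 5*2 = 10, Gear = 5*2 = 10, Plate = 5*4 = 20.
Iteration 3: components of {Base,Gear,Plate} -> Clip = 10*2 = 20, Gizmo = 20*4 = 80, Seal = 10*1 = 10.
Iteration 4: components of {Clip,Gizmo,Seal} -> Housing = 10*4 = 40.
Iteration 5: no further components; recursion stops.

10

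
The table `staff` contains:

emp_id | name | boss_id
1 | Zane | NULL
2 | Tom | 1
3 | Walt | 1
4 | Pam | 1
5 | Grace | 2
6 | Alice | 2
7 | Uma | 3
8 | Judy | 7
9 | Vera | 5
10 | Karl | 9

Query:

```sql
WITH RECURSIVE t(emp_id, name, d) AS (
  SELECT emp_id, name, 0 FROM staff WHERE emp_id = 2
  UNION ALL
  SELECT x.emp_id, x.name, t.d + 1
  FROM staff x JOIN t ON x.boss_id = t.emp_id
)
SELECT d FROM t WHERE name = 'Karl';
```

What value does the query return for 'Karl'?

3

Base: emp_id=2 (Tom) at d 0.
Iteration 1: rows with boss_id in {2} -> Grace (id 5, d 1), Alice (id 6, d 1).
Iteration 2: rows with boss_id in {5,6} -> Vera (id 9, d 2).
Iteration 3: rows with boss_id in {9} -> Karl (id 10, d 3).
Iteration 4: no rows with boss_id in {10}; recursion stops.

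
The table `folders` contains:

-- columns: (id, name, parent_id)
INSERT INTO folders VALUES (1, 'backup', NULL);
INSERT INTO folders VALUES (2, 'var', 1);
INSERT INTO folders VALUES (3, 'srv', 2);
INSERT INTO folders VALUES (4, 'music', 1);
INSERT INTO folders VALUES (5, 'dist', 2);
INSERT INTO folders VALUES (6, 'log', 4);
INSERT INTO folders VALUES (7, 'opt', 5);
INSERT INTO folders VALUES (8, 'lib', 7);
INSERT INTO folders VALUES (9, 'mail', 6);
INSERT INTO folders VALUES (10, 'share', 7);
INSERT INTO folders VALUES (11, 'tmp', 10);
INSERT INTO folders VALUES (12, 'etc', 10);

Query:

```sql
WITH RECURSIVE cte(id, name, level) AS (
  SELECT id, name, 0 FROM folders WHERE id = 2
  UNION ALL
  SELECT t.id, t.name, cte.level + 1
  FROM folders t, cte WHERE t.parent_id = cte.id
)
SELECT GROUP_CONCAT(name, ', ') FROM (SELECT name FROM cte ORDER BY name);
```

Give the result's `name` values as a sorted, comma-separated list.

Base: id=2 (var) at level 0.
Iteration 1: rows with parent_id in {2} -> srv (id 3, level 1), dist (id 5, level 1).
Iteration 2: rows with parent_id in {3,5} -> opt (id 7, level 2).
Iteration 3: rows with parent_id in {7} -> lib (id 8, level 3), share (id 10, level 3).
Iteration 4: rows with parent_id in {8,10} -> tmp (id 11, level 4), etc (id 12, level 4).
Iteration 5: no rows with parent_id in {11,12}; recursion stops.

dist, etc, lib, opt, share, srv, tmp, var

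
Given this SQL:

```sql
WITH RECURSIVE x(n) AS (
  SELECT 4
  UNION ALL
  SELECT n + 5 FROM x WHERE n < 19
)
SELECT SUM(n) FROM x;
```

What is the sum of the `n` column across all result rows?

Base: n=4.
Iteration 1: 4 < 19 holds -> n = 4 + 5 = 9.
Iteration 2: 9 < 19 holds -> n = 9 + 5 = 14.
Iteration 3: 14 < 19 holds -> n = 14 + 5 = 19.
Iteration 4: 19 < 19 fails; recursion stops.
SUM(n) = 4 + 9 + 14 + 19 = 46.

46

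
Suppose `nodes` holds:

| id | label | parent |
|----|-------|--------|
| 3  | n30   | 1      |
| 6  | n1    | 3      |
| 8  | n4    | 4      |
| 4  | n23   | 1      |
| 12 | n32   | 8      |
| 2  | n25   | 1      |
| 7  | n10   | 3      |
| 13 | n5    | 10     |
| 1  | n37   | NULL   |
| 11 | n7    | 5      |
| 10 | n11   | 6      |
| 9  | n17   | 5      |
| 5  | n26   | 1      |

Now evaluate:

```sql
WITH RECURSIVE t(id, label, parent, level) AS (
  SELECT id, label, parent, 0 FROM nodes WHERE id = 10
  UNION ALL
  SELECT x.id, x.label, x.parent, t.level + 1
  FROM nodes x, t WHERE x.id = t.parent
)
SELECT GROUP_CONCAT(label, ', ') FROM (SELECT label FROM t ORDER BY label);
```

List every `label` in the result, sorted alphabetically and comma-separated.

n1, n11, n30, n37

Base: id=10 (n11), parent=6, level 0.
Iteration 1: join on id=6 -> n1 (id 6, parent=3, level 1).
Iteration 2: join on id=3 -> n30 (id 3, parent=1, level 2).
Iteration 3: join on id=1 -> n37 (id 1, parent=NULL, level 3).
Iteration 4: parent is NULL; no match; recursion stops.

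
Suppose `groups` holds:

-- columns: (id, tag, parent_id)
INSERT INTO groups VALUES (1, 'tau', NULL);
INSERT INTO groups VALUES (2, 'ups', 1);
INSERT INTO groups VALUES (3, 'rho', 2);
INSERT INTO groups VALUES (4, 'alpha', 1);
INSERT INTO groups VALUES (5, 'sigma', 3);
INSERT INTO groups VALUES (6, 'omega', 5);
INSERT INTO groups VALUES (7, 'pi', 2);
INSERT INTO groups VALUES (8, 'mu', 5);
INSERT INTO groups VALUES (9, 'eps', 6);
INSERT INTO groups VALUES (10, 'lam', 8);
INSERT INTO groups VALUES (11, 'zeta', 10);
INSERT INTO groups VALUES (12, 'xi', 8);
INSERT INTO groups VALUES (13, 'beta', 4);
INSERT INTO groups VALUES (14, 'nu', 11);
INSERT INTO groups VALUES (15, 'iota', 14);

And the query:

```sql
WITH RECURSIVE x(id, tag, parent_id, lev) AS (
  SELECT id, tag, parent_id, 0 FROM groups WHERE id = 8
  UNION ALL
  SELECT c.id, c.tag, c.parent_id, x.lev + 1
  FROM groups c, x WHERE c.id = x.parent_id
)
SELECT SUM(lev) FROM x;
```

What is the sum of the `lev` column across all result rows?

Base: id=8 (mu), parent_id=5, lev 0.
Iteration 1: join on id=5 -> sigma (id 5, parent_id=3, lev 1).
Iteration 2: join on id=3 -> rho (id 3, parent_id=2, lev 2).
Iteration 3: join on id=2 -> ups (id 2, parent_id=1, lev 3).
Iteration 4: join on id=1 -> tau (id 1, parent_id=NULL, lev 4).
Iteration 5: parent_id is NULL; no match; recursion stops.
SUM(lev) = 0 + 1 + 2 + 3 + 4 = 10.

10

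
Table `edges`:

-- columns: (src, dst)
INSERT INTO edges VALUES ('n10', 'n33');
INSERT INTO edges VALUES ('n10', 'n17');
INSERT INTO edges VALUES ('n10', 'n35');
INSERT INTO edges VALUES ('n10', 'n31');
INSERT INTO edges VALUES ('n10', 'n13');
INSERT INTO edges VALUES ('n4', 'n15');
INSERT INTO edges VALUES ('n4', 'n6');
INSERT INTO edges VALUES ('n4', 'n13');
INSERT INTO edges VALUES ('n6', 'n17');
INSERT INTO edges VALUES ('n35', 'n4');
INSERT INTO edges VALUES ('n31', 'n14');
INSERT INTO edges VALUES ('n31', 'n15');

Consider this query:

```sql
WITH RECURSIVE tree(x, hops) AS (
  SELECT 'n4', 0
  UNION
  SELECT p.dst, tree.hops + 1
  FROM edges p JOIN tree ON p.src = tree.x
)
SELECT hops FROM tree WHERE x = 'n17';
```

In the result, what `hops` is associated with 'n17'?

Base: (n4, hops=0).
Iteration 1: edges from {n4} -> (n13, hops=1), (n15, hops=1), (n6, hops=1).
Iteration 2: edges from {n13,n15,n6} -> (n17, hops=2).
Iteration 3: no outgoing edges from {n17}; recursion stops.

2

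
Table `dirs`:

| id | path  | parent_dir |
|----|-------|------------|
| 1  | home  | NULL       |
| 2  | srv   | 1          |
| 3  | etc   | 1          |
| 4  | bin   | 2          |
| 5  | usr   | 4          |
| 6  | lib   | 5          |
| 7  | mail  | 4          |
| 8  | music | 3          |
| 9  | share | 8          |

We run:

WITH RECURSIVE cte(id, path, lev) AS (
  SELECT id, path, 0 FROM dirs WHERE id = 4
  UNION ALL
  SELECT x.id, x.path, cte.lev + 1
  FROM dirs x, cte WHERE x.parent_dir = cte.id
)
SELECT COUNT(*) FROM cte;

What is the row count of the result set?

4

Base: id=4 (bin) at lev 0.
Iteration 1: rows with parent_dir in {4} -> usr (id 5, lev 1), mail (id 7, lev 1).
Iteration 2: rows with parent_dir in {5,7} -> lib (id 6, lev 2).
Iteration 3: no rows with parent_dir in {6}; recursion stops.
Total rows emitted: 4.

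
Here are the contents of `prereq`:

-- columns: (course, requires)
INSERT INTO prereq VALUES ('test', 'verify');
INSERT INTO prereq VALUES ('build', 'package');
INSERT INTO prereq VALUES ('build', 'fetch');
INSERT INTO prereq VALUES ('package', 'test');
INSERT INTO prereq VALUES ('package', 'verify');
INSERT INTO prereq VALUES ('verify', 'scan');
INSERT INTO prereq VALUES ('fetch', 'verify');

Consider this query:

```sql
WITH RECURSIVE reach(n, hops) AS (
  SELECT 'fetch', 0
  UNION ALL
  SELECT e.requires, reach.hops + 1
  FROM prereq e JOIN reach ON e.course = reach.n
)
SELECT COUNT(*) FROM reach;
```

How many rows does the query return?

3

Base: (fetch, hops=0).
Iteration 1: edges from {fetch} -> (verify, hops=1).
Iteration 2: edges from {verify} -> (scan, hops=2).
Iteration 3: no outgoing edges from {scan}; recursion stops.
Total rows emitted: 3.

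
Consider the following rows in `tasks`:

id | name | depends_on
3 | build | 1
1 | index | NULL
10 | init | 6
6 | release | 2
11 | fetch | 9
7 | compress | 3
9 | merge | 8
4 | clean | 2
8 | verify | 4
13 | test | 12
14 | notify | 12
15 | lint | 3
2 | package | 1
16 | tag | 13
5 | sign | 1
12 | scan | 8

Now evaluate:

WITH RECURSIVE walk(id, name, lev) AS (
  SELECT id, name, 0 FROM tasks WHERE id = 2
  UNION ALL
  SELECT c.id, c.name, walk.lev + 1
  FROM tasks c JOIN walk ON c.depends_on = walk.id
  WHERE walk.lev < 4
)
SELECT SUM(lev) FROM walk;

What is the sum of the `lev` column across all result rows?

Base: id=2 (package) at lev 0.
Iteration 1: rows with depends_on in {2} -> clean (id 4, lev 1), release (id 6, lev 1).
Iteration 2: rows with depends_on in {4,6} -> verify (id 8, lev 2), init (id 10, lev 2).
Iteration 3: rows with depends_on in {8,10} -> merge (id 9, lev 3), scan (id 12, lev 3).
Iteration 4: rows with depends_on in {9,12} -> fetch (id 11, lev 4), test (id 13, lev 4), notify (id 14, lev 4).
Iteration 5: lev < 4 fails for all current rows; recursion stops.
SUM(lev) = 0 + 1 + 1 + 2 + 2 + 3 + 3 + 4 + 4 + 4 = 24.

24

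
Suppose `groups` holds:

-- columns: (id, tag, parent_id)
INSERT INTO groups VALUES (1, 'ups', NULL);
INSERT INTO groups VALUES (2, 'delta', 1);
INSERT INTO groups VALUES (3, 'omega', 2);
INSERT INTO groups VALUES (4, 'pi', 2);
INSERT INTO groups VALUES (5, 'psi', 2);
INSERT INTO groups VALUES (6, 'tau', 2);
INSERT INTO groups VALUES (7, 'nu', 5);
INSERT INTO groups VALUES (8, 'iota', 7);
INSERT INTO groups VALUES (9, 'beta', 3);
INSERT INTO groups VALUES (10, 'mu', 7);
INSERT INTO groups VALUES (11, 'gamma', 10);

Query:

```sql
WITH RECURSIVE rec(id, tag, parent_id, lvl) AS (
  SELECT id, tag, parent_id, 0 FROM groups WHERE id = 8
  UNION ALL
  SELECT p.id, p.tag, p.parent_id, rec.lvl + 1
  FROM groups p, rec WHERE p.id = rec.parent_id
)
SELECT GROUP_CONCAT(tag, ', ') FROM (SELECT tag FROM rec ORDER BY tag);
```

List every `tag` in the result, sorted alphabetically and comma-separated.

Base: id=8 (iota), parent_id=7, lvl 0.
Iteration 1: join on id=7 -> nu (id 7, parent_id=5, lvl 1).
Iteration 2: join on id=5 -> psi (id 5, parent_id=2, lvl 2).
Iteration 3: join on id=2 -> delta (id 2, parent_id=1, lvl 3).
Iteration 4: join on id=1 -> ups (id 1, parent_id=NULL, lvl 4).
Iteration 5: parent_id is NULL; no match; recursion stops.

delta, iota, nu, psi, ups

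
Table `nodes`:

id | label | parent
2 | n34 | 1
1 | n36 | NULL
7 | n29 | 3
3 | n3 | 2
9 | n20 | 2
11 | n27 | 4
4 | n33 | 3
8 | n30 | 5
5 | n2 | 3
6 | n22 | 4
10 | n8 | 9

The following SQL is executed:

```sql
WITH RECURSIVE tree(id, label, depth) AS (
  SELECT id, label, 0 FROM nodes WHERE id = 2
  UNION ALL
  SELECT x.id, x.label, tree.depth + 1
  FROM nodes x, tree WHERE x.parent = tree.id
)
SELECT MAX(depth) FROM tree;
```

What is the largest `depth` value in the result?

Base: id=2 (n34) at depth 0.
Iteration 1: rows with parent in {2} -> n3 (id 3, depth 1), n20 (id 9, depth 1).
Iteration 2: rows with parent in {3,9} -> n33 (id 4, depth 2), n2 (id 5, depth 2), n29 (id 7, depth 2), n8 (id 10, depth 2).
Iteration 3: rows with parent in {4,5,7,10} -> n22 (id 6, depth 3), n30 (id 8, depth 3), n27 (id 11, depth 3).
Iteration 4: no rows with parent in {6,8,11}; recursion stops.
depth values: 0, 1, 1, 2, 2, 2, 2, 3, 3, 3; the maximum is 3.

3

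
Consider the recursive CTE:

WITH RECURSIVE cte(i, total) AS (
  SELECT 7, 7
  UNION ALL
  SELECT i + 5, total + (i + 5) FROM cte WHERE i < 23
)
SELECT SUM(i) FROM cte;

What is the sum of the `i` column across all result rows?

85

Base: i=7, total=7.
Iteration 1: 7 < 23 holds -> i = 7 + 5 = 12, total = 7 + 12 = 19.
Iteration 2: 12 < 23 holds -> i = 12 + 5 = 17, total = 19 + 17 = 36.
Iteration 3: 17 < 23 holds -> i = 17 + 5 = 22, total = 36 + 22 = 58.
Iteration 4: 22 < 23 holds -> i = 22 + 5 = 27, total = 58 + 27 = 85.
Iteration 5: 27 < 23 fails; recursion stops.
SUM(i) = 7 + 12 + 17 + 22 + 27 = 85.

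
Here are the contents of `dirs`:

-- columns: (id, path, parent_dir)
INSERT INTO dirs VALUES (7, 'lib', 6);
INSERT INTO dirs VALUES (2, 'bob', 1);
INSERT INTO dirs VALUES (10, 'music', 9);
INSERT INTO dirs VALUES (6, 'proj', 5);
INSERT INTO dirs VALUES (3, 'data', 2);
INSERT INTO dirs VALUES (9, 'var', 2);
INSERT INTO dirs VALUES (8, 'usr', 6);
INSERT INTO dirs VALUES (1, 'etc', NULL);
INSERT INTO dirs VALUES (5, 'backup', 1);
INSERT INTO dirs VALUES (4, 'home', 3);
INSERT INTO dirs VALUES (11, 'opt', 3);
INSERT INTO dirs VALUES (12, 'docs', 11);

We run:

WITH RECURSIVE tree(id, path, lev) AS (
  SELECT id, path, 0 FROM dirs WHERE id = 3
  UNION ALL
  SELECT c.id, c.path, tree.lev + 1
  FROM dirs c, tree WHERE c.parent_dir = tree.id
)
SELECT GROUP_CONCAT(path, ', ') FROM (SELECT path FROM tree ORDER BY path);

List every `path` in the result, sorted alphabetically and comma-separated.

data, docs, home, opt

Base: id=3 (data) at lev 0.
Iteration 1: rows with parent_dir in {3} -> home (id 4, lev 1), opt (id 11, lev 1).
Iteration 2: rows with parent_dir in {4,11} -> docs (id 12, lev 2).
Iteration 3: no rows with parent_dir in {12}; recursion stops.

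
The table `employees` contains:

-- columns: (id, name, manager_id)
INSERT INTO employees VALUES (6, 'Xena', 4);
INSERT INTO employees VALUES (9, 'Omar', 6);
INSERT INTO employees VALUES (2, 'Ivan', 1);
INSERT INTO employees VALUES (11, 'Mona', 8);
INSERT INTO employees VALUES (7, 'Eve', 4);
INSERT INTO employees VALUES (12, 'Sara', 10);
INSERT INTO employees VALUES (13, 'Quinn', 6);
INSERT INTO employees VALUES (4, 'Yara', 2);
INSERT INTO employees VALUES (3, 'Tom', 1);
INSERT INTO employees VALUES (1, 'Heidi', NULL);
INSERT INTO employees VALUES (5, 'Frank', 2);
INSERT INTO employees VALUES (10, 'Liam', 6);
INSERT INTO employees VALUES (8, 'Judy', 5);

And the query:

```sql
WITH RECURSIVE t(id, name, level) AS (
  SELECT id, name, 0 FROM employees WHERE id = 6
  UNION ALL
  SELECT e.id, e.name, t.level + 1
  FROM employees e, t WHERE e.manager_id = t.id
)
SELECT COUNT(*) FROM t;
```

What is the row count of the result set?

5

Base: id=6 (Xena) at level 0.
Iteration 1: rows with manager_id in {6} -> Omar (id 9, level 1), Liam (id 10, level 1), Quinn (id 13, level 1).
Iteration 2: rows with manager_id in {9,10,13} -> Sara (id 12, level 2).
Iteration 3: no rows with manager_id in {12}; recursion stops.
Total rows emitted: 5.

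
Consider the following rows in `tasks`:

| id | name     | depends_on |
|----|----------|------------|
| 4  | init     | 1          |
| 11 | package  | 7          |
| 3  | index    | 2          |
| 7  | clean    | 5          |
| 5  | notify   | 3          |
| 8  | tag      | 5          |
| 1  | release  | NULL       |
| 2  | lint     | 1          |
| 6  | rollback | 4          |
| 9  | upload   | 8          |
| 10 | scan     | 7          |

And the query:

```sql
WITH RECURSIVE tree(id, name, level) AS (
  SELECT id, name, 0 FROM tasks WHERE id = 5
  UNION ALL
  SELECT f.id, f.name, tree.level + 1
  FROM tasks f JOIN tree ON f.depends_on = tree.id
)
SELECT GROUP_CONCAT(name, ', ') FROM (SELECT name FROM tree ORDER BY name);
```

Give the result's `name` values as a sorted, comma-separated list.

clean, notify, package, scan, tag, upload

Base: id=5 (notify) at level 0.
Iteration 1: rows with depends_on in {5} -> clean (id 7, level 1), tag (id 8, level 1).
Iteration 2: rows with depends_on in {7,8} -> upload (id 9, level 2), scan (id 10, level 2), package (id 11, level 2).
Iteration 3: no rows with depends_on in {9,10,11}; recursion stops.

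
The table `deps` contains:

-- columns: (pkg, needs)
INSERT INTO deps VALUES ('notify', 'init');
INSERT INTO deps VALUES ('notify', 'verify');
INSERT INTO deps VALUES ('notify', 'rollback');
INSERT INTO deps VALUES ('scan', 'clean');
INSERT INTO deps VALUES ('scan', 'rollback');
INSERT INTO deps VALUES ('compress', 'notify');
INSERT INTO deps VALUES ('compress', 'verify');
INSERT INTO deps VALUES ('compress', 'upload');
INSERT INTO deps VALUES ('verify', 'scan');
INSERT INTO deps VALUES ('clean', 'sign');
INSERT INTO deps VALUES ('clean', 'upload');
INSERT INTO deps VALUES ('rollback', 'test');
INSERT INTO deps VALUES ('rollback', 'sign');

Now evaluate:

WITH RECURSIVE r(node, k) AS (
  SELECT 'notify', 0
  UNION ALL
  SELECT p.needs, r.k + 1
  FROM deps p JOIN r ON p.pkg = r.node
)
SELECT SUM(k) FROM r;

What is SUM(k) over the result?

31

Base: (notify, k=0).
Iteration 1: edges from {notify} -> (init, k=1), (rollback, k=1), (verify, k=1).
Iteration 2: edges from {init,rollback,verify} -> (scan, k=2), (sign, k=2), (test, k=2).
Iteration 3: edges from {scan,sign,test} -> (clean, k=3), (rollback, k=3).
Iteration 4: edges from {clean,rollback} -> (sign, k=4) x2, (test, k=4), (upload, k=4). [UNION ALL keeps all 4 new rows, including repeats]
Iteration 5: no outgoing edges from {sign,test,upload}; recursion stops.
SUM(k) = 0 + 1 + 1 + 1 + 2 + 2 + 2 + 3 + 3 + 4 + 4 + 4 + 4 = 31.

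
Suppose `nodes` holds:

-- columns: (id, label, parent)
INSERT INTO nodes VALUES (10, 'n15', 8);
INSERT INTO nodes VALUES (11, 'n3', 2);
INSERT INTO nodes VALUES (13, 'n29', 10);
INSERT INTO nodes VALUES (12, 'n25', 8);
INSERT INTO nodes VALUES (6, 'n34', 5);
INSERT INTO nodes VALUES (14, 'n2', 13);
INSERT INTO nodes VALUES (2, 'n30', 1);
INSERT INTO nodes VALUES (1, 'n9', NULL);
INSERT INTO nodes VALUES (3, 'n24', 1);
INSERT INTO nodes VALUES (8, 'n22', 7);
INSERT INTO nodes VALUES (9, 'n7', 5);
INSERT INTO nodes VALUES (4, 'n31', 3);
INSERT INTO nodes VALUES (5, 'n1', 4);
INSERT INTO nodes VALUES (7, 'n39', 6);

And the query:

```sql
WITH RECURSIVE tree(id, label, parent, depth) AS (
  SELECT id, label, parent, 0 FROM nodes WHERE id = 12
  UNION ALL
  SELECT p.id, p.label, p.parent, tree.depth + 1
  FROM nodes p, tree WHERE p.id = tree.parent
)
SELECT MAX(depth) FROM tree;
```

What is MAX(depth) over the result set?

Base: id=12 (n25), parent=8, depth 0.
Iteration 1: join on id=8 -> n22 (id 8, parent=7, depth 1).
Iteration 2: join on id=7 -> n39 (id 7, parent=6, depth 2).
Iteration 3: join on id=6 -> n34 (id 6, parent=5, depth 3).
Iteration 4: join on id=5 -> n1 (id 5, parent=4, depth 4).
Iteration 5: join on id=4 -> n31 (id 4, parent=3, depth 5).
Iteration 6: join on id=3 -> n24 (id 3, parent=1, depth 6).
Iteration 7: join on id=1 -> n9 (id 1, parent=NULL, depth 7).
Iteration 8: parent is NULL; no match; recursion stops.
depth values: 0, 1, 2, 3, 4, 5, 6, 7; the maximum is 7.

7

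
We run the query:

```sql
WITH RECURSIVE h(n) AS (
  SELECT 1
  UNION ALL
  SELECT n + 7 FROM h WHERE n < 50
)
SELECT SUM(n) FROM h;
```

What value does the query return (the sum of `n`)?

204

Base: n=1.
Iteration 1: 1 < 50 holds -> n = 1 + 7 = 8.
Iteration 2: 8 < 50 holds -> n = 8 + 7 = 15.
Iteration 3: 15 < 50 holds -> n = 15 + 7 = 22.
Iteration 4: 22 < 50 holds -> n = 22 + 7 = 29.
Iteration 5: 29 < 50 holds -> n = 29 + 7 = 36.
Iteration 6: 36 < 50 holds -> n = 36 + 7 = 43.
Iteration 7: 43 < 50 holds -> n = 43 + 7 = 50.
Iteration 8: 50 < 50 fails; recursion stops.
SUM(n) = 1 + 8 + 15 + 22 + 29 + 36 + 43 + 50 = 204.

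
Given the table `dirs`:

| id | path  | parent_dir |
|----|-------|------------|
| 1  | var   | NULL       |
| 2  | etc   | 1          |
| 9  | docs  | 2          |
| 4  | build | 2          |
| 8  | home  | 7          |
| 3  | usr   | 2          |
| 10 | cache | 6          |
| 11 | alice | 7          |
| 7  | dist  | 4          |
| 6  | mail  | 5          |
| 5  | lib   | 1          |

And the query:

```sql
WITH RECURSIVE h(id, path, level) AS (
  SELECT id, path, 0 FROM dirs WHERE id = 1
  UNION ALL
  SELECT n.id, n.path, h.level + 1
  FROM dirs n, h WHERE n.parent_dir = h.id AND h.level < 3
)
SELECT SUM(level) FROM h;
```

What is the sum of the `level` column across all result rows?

Base: id=1 (var) at level 0.
Iteration 1: rows with parent_dir in {1} -> etc (id 2, level 1), lib (id 5, level 1).
Iteration 2: rows with parent_dir in {2,5} -> usr (id 3, level 2), build (id 4, level 2), mail (id 6, level 2), docs (id 9, level 2).
Iteration 3: rows with parent_dir in {3,4,6,9} -> dist (id 7, level 3), cache (id 10, level 3).
Iteration 4: level < 3 fails for all current rows; recursion stops.
SUM(level) = 0 + 1 + 1 + 2 + 2 + 2 + 2 + 3 + 3 = 16.

16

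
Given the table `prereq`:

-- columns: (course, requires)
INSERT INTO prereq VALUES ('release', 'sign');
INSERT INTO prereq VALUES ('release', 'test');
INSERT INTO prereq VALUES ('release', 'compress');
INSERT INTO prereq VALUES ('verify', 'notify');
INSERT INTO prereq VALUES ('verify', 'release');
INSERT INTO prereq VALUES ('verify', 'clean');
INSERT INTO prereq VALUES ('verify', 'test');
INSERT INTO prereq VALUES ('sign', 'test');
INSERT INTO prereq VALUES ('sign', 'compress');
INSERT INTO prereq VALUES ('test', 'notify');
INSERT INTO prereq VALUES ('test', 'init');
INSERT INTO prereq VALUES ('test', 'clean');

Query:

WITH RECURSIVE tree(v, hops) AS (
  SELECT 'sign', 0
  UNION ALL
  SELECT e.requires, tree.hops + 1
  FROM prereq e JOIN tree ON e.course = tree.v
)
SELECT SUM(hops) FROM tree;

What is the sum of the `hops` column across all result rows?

Base: (sign, hops=0).
Iteration 1: edges from {sign} -> (compress, hops=1), (test, hops=1).
Iteration 2: edges from {compress,test} -> (clean, hops=2), (init, hops=2), (notify, hops=2).
Iteration 3: no outgoing edges from {clean,init,notify}; recursion stops.
SUM(hops) = 0 + 1 + 1 + 2 + 2 + 2 = 8.

8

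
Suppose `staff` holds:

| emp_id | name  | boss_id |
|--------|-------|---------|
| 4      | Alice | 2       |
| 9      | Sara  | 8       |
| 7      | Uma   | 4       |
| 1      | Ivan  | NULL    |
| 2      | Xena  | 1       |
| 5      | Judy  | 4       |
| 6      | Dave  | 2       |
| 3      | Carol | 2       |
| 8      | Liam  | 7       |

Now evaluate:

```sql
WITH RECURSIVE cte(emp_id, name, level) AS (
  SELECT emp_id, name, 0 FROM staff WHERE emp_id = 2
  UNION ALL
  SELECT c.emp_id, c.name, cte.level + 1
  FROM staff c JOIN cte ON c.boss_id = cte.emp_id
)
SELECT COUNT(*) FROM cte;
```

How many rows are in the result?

Base: emp_id=2 (Xena) at level 0.
Iteration 1: rows with boss_id in {2} -> Carol (id 3, level 1), Alice (id 4, level 1), Dave (id 6, level 1).
Iteration 2: rows with boss_id in {3,4,6} -> Judy (id 5, level 2), Uma (id 7, level 2).
Iteration 3: rows with boss_id in {5,7} -> Liam (id 8, level 3).
Iteration 4: rows with boss_id in {8} -> Sara (id 9, level 4).
Iteration 5: no rows with boss_id in {9}; recursion stops.
Total rows emitted: 8.

8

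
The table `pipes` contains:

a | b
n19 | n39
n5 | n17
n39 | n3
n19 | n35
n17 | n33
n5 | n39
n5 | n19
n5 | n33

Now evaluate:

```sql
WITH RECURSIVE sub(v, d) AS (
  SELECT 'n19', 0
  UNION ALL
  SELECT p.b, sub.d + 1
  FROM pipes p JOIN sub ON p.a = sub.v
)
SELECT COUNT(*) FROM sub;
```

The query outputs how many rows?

Base: (n19, d=0).
Iteration 1: edges from {n19} -> (n35, d=1), (n39, d=1).
Iteration 2: edges from {n35,n39} -> (n3, d=2).
Iteration 3: no outgoing edges from {n3}; recursion stops.
Total rows emitted: 4.

4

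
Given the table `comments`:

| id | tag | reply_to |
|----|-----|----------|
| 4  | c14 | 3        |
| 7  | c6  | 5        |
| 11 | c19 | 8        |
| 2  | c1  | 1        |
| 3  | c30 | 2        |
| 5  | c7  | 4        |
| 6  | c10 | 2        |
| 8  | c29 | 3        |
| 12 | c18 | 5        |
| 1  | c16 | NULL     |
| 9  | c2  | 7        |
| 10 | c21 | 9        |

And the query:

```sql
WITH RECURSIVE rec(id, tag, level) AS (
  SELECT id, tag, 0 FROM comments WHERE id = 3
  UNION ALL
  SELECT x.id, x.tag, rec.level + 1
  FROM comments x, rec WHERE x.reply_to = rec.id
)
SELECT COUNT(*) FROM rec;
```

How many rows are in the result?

9

Base: id=3 (c30) at level 0.
Iteration 1: rows with reply_to in {3} -> c14 (id 4, level 1), c29 (id 8, level 1).
Iteration 2: rows with reply_to in {4,8} -> c7 (id 5, level 2), c19 (id 11, level 2).
Iteration 3: rows with reply_to in {5,11} -> c6 (id 7, level 3), c18 (id 12, level 3).
Iteration 4: rows with reply_to in {7,12} -> c2 (id 9, level 4).
Iteration 5: rows with reply_to in {9} -> c21 (id 10, level 5).
Iteration 6: no rows with reply_to in {10}; recursion stops.
Total rows emitted: 9.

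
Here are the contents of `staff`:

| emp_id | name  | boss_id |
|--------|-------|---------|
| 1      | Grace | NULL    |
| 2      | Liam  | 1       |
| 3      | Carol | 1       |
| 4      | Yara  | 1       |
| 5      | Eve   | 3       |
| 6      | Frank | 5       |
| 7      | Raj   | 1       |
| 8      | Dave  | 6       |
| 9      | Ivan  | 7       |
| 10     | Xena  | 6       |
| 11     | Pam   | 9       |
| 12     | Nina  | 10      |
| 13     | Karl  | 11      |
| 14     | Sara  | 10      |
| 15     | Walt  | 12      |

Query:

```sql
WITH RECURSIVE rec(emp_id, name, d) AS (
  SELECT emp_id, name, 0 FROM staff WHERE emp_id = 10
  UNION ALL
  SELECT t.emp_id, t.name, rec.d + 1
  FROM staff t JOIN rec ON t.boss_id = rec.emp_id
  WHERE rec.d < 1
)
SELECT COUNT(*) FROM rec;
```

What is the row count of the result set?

Base: emp_id=10 (Xena) at d 0.
Iteration 1: rows with boss_id in {10} -> Nina (id 12, d 1), Sara (id 14, d 1).
Iteration 2: d < 1 fails for all current rows; recursion stops.
Total rows emitted: 3.

3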